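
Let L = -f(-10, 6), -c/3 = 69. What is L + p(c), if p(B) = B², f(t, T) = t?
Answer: 42859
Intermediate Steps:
c = -207 (c = -3*69 = -207)
L = 10 (L = -1*(-10) = 10)
L + p(c) = 10 + (-207)² = 10 + 42849 = 42859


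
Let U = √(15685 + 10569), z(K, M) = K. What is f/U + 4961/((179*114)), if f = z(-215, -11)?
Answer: 4961/20406 - 215*√26254/26254 ≈ -1.0838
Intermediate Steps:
f = -215
U = √26254 ≈ 162.03
f/U + 4961/((179*114)) = -215*√26254/26254 + 4961/((179*114)) = -215*√26254/26254 + 4961/20406 = 4961/20406 - 215*√26254/26254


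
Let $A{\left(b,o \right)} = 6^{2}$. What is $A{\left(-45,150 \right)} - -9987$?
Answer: $10023$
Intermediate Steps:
$A{\left(b,o \right)} = 36$
$A{\left(-45,150 \right)} - -9987 = 36 - -9987 = 36 + 9987 = 10023$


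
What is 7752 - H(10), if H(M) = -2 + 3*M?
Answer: 7724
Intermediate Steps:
7752 - H(10) = 7752 - (-2 + 3*10) = 7752 - (-2 + 30) = 7752 - 1*28 = 7752 - 28 = 7724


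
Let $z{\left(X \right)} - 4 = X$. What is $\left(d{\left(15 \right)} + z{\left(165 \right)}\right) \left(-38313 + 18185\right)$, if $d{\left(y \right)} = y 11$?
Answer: $-6722752$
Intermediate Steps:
$z{\left(X \right)} = 4 + X$
$d{\left(y \right)} = 11 y$
$\left(d{\left(15 \right)} + z{\left(165 \right)}\right) \left(-38313 + 18185\right) = \left(11 \cdot 15 + \left(4 + 165\right)\right) \left(-38313 + 18185\right) = \left(165 + 169\right) \left(-20128\right) = 334 \left(-20128\right) = -6722752$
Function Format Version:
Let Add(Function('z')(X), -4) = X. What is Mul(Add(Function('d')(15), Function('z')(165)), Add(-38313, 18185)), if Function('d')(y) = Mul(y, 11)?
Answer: -6722752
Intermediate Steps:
Function('z')(X) = Add(4, X)
Function('d')(y) = Mul(11, y)
Mul(Add(Function('d')(15), Function('z')(165)), Add(-38313, 18185)) = Mul(Add(Mul(11, 15), Add(4, 165)), Add(-38313, 18185)) = Mul(Add(165, 169), -20128) = Mul(334, -20128) = -6722752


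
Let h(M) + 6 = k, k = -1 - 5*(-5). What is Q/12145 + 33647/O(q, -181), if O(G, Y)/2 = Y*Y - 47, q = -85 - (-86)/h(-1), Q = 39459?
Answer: 427195181/113517580 ≈ 3.7633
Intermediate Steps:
k = 24 (k = -1 + 25 = 24)
h(M) = 18 (h(M) = -6 + 24 = 18)
q = -722/9 (q = -85 - (-86)/18 = -85 - 1*(-43/9) = -85 + 43/9 = -722/9 ≈ -80.222)
O(G, Y) = -94 + 2*Y² (O(G, Y) = 2*(Y*Y - 47) = 2*(Y² - 47) = 2*(-47 + Y²) = -94 + 2*Y²)
Q/12145 + 33647/O(q, -181) = 39459/12145 + 33647/(-94 + 2*(-181)²) = 39459*(1/12145) + 33647/(-94 + 2*32761) = 5637/1735 + 33647/(-94 + 65522) = 5637/1735 + 33647/65428 = 427195181/113517580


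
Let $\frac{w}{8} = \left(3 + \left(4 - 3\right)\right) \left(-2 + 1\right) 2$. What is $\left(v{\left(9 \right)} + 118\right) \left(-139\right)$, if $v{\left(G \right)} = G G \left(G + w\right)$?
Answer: $602843$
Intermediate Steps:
$w = -64$ ($w = 8 \left(3 + \left(4 - 3\right)\right) \left(-2 + 1\right) 2 = 8 \left(3 + 1\right) \left(-1\right) 2 = 8 \cdot 4 \left(-1\right) 2 = 8 \left(\left(-4\right) 2\right) = 8 \left(-8\right) = -64$)
$v{\left(G \right)} = G^{2} \left(-64 + G\right)$ ($v{\left(G \right)} = G G \left(G - 64\right) = G^{2} \left(-64 + G\right)$)
$\left(v{\left(9 \right)} + 118\right) \left(-139\right) = \left(9^{2} \left(-64 + 9\right) + 118\right) \left(-139\right) = \left(81 \left(-55\right) + 118\right) \left(-139\right) = \left(-4455 + 118\right) \left(-139\right) = \left(-4337\right) \left(-139\right) = 602843$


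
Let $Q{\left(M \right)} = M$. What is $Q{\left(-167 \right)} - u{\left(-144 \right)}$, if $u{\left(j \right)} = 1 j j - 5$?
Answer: $-20898$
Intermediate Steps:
$u{\left(j \right)} = -5 + j^{2}$ ($u{\left(j \right)} = j j - 5 = j^{2} - 5 = -5 + j^{2}$)
$Q{\left(-167 \right)} - u{\left(-144 \right)} = -167 - \left(-5 + \left(-144\right)^{2}\right) = -167 - \left(-5 + 20736\right) = -167 - 20731 = -20898$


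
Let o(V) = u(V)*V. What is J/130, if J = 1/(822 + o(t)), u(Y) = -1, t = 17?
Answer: 1/104650 ≈ 9.5557e-6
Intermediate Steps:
o(V) = -V
J = 1/805 (J = 1/(822 - 1*17) = 1/(822 - 17) = 1/805 ≈ 0.0012422)
J/130 = (1/805)/130 = (1/805)*(1/130) = 1/104650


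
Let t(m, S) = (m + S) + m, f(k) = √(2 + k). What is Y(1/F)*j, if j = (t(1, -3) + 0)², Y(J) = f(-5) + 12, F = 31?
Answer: 12 + I*√3 ≈ 12.0 + 1.732*I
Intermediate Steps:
t(m, S) = S + 2*m (t(m, S) = (S + m) + m = S + 2*m)
Y(J) = 12 + I*√3 (Y(J) = √(2 - 5) + 12 = √(-3) + 12 = I*√3 + 12 = 12 + I*√3)
j = 1 (j = ((-3 + 2*1) + 0)² = ((-3 + 2) + 0)² = (-1 + 0)² = (-1)² = 1)
Y(1/F)*j = (12 + I*√3)*1 = 12 + I*√3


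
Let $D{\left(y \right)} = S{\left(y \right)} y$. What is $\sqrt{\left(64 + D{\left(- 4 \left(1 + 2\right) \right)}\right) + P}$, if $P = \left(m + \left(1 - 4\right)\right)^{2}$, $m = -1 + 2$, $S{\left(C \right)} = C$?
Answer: $2 \sqrt{53} \approx 14.56$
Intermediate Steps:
$m = 1$
$D{\left(y \right)} = y^{2}$ ($D{\left(y \right)} = y y = y^{2}$)
$P = 4$ ($P = \left(1 + \left(1 - 4\right)\right)^{2} = \left(1 - 3\right)^{2} = \left(-2\right)^{2} = 4$)
$\sqrt{\left(64 + D{\left(- 4 \left(1 + 2\right) \right)}\right) + P} = \sqrt{\left(64 + \left(- 4 \left(1 + 2\right)\right)^{2}\right) + 4} = \sqrt{\left(64 + \left(\left(-4\right) 3\right)^{2}\right) + 4} = \sqrt{\left(64 + \left(-12\right)^{2}\right) + 4} = \sqrt{\left(64 + 144\right) + 4} = \sqrt{208 + 4} = \sqrt{212} = 2 \sqrt{53}$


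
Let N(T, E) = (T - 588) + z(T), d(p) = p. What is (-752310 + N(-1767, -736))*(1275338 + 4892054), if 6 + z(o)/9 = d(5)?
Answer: -4654370390208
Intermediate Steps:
z(o) = -9 (z(o) = -54 + 9*5 = -54 + 45 = -9)
N(T, E) = -597 + T (N(T, E) = (T - 588) - 9 = (-588 + T) - 9 = -597 + T)
(-752310 + N(-1767, -736))*(1275338 + 4892054) = (-752310 + (-597 - 1767))*(1275338 + 4892054) = (-752310 - 2364)*6167392 = -754674*6167392 = -4654370390208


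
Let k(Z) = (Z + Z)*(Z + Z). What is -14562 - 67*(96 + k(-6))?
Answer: -30642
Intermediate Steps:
k(Z) = 4*Z² (k(Z) = (2*Z)*(2*Z) = 4*Z²)
-14562 - 67*(96 + k(-6)) = -14562 - 67*(96 + 4*(-6)²) = -14562 - 67*(96 + 4*36) = -14562 - 67*(96 + 144) = -14562 - 67*240 = -14562 - 1*16080 = -14562 - 16080 = -30642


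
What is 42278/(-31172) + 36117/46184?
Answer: -206682007/359911912 ≈ -0.57426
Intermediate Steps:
42278/(-31172) + 36117/46184 = 42278*(-1/31172) + 36117*(1/46184) = -21139/15586 + 36117/46184 = -206682007/359911912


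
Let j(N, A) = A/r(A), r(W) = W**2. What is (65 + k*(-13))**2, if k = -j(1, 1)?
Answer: 6084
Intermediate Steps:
j(N, A) = 1/A (j(N, A) = A/(A**2) = A/A**2 = 1/A)
k = -1 (k = -1/1 = -1*1 = -1)
(65 + k*(-13))**2 = (65 - 1*(-13))**2 = (65 + 13)**2 = 78**2 = 6084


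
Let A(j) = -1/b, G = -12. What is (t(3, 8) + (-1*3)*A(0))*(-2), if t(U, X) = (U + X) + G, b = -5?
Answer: 16/5 ≈ 3.2000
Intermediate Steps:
A(j) = 1/5 (A(j) = -1/(-5) = -1*(-1/5) = 1/5)
t(U, X) = -12 + U + X (t(U, X) = (U + X) - 12 = -12 + U + X)
(t(3, 8) + (-1*3)*A(0))*(-2) = ((-12 + 3 + 8) - 1*3*(1/5))*(-2) = (-1 - 3*1/5)*(-2) = (-1 - 3/5)*(-2) = -8/5*(-2) = 16/5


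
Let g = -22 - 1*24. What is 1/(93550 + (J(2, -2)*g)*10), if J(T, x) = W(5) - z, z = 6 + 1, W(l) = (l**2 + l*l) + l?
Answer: 1/71470 ≈ 1.3992e-5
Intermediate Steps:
W(l) = l + 2*l**2 (W(l) = (l**2 + l**2) + l = 2*l**2 + l = l + 2*l**2)
g = -46 (g = -22 - 24 = -46)
z = 7
J(T, x) = 48 (J(T, x) = 5*(1 + 2*5) - 1*7 = 5*(1 + 10) - 7 = 5*11 - 7 = 55 - 7 = 48)
1/(93550 + (J(2, -2)*g)*10) = 1/(93550 + (48*(-46))*10) = 1/(93550 - 2208*10) = 1/(93550 - 22080) = 1/71470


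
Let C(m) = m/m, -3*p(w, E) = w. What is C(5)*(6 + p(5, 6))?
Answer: 13/3 ≈ 4.3333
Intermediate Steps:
p(w, E) = -w/3
C(m) = 1
C(5)*(6 + p(5, 6)) = 1*(6 - 1/3*5) = 1*(6 - 5/3) = 1*(13/3) = 13/3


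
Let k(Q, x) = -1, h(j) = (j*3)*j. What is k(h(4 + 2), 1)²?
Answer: 1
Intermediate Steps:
h(j) = 3*j² (h(j) = (3*j)*j = 3*j²)
k(h(4 + 2), 1)² = (-1)² = 1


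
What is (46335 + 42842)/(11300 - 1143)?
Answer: 89177/10157 ≈ 8.7799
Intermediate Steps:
(46335 + 42842)/(11300 - 1143) = 89177/10157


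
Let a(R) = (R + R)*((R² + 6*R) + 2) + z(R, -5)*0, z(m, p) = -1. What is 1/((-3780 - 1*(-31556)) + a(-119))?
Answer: -1/3173086 ≈ -3.1515e-7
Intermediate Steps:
a(R) = 2*R*(2 + R² + 6*R) (a(R) = (R + R)*((R² + 6*R) + 2) - 1*0 = (2*R)*(2 + R² + 6*R) + 0 = 2*R*(2 + R² + 6*R) + 0 = 2*R*(2 + R² + 6*R))
1/((-3780 - 1*(-31556)) + a(-119)) = 1/((-3780 - 1*(-31556)) + 2*(-119)*(2 + (-119)² + 6*(-119))) = 1/((-3780 + 31556) + 2*(-119)*(2 + 14161 - 714)) = 1/(27776 + 2*(-119)*13449) = 1/(27776 - 3200862) = 1/(-3173086) = -1/3173086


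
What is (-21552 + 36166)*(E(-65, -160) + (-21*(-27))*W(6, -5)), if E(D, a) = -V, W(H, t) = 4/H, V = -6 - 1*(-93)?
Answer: 4252674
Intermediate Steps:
V = 87 (V = -6 + 93 = 87)
E(D, a) = -87 (E(D, a) = -1*87 = -87)
(-21552 + 36166)*(E(-65, -160) + (-21*(-27))*W(6, -5)) = (-21552 + 36166)*(-87 + (-21*(-27))*(4/6)) = 14614*(-87 + 567*(4*(⅙))) = 14614*(-87 + 567*(⅔)) = 14614*(-87 + 378) = 14614*291 = 4252674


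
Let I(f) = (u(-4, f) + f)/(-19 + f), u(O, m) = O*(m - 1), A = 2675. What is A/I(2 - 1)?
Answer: -48150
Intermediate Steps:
u(O, m) = O*(-1 + m)
I(f) = (4 - 3*f)/(-19 + f) (I(f) = (-4*(-1 + f) + f)/(-19 + f) = ((4 - 4*f) + f)/(-19 + f) = (4 - 3*f)/(-19 + f))
A/I(2 - 1) = 2675/(((4 - 3*(2 - 1))/(-19 + (2 - 1)))) = 2675/(((4 - 3*1)/(-19 + 1))) = 2675/(((4 - 3)/(-18))) = 2675/((-1/18*1)) = 2675/(-1/18) = 2675*(-18) = -48150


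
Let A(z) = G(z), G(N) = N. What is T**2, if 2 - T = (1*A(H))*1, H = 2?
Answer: 0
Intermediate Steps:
A(z) = z
T = 0 (T = 2 - 1*2 = 2 - 2 = 0)
T**2 = 0**2 = 0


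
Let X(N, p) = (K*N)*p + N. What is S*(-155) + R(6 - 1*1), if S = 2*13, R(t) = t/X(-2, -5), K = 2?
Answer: -72535/18 ≈ -4029.7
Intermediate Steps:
X(N, p) = N + 2*N*p (X(N, p) = (2*N)*p + N = 2*N*p + N = N + 2*N*p)
R(t) = t/18 (R(t) = t/((-2*(1 + 2*(-5)))) = t/((-2*(1 - 10))) = t/((-2*(-9))) = t/18)
S = 26
S*(-155) + R(6 - 1*1) = 26*(-155) + (6 - 1*1)/18 = -4030 + (6 - 1)/18 = -4030 + (1/18)*5 = -4030 + 5/18 = -72535/18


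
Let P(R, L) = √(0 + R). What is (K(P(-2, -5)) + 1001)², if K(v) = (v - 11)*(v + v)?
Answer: 993041 - 43868*I*√2 ≈ 9.9304e+5 - 62039.0*I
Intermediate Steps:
P(R, L) = √R
K(v) = 2*v*(-11 + v) (K(v) = (-11 + v)*(2*v) = 2*v*(-11 + v))
(K(P(-2, -5)) + 1001)² = (2*√(-2)*(-11 + √(-2)) + 1001)² = (2*(I*√2)*(-11 + I*√2) + 1001)² = (2*I*√2*(-11 + I*√2) + 1001)² = (1001 + 2*I*√2*(-11 + I*√2))²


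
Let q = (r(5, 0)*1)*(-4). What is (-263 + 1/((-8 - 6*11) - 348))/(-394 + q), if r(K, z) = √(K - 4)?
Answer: 110987/167956 ≈ 0.66081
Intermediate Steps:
r(K, z) = √(-4 + K)
q = -4 (q = (√(-4 + 5)*1)*(-4) = (√1*1)*(-4) = (1*1)*(-4) = 1*(-4) = -4)
(-263 + 1/((-8 - 6*11) - 348))/(-394 + q) = (-263 + 1/((-8 - 6*11) - 348))/(-394 - 4) = (-263 + 1/((-8 - 66) - 348))/(-398) = (-263 + 1/(-74 - 348))*(-1/398) = (-263 + 1/(-422))*(-1/398) = (-263 - 1/422)*(-1/398) = -110987/422*(-1/398) = 110987/167956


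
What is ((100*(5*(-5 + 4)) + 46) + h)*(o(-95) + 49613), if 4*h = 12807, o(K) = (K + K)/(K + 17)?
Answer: 10633803491/78 ≈ 1.3633e+8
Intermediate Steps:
o(K) = 2*K/(17 + K) (o(K) = (2*K)/(17 + K) = 2*K/(17 + K))
h = 12807/4 (h = (¼)*12807 = 12807/4 ≈ 3201.8)
((100*(5*(-5 + 4)) + 46) + h)*(o(-95) + 49613) = ((100*(5*(-5 + 4)) + 46) + 12807/4)*(2*(-95)/(17 - 95) + 49613) = ((100*(5*(-1)) + 46) + 12807/4)*(2*(-95)/(-78) + 49613) = ((100*(-5) + 46) + 12807/4)*(2*(-95)*(-1/78) + 49613) = ((-500 + 46) + 12807/4)*(95/39 + 49613) = (-454 + 12807/4)*(1935002/39) = (10991/4)*(1935002/39) = 10633803491/78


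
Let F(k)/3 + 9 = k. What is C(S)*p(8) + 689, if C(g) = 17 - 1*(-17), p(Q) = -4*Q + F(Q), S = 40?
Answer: -501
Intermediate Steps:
F(k) = -27 + 3*k
p(Q) = -27 - Q (p(Q) = -4*Q + (-27 + 3*Q) = -27 - Q)
C(g) = 34 (C(g) = 17 + 17 = 34)
C(S)*p(8) + 689 = 34*(-27 - 1*8) + 689 = 34*(-27 - 8) + 689 = 34*(-35) + 689 = -1190 + 689 = -501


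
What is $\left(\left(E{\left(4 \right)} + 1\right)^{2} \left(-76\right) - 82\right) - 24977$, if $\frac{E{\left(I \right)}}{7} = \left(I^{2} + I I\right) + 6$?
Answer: $-5443023$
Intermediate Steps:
$E{\left(I \right)} = 42 + 14 I^{2}$ ($E{\left(I \right)} = 7 \left(\left(I^{2} + I I\right) + 6\right) = 7 \left(\left(I^{2} + I^{2}\right) + 6\right) = 7 \left(2 I^{2} + 6\right) = 7 \left(6 + 2 I^{2}\right) = 42 + 14 I^{2}$)
$\left(\left(E{\left(4 \right)} + 1\right)^{2} \left(-76\right) - 82\right) - 24977 = \left(\left(\left(42 + 14 \cdot 4^{2}\right) + 1\right)^{2} \left(-76\right) - 82\right) - 24977 = \left(\left(\left(42 + 14 \cdot 16\right) + 1\right)^{2} \left(-76\right) - 82\right) - 24977 = \left(\left(\left(42 + 224\right) + 1\right)^{2} \left(-76\right) - 82\right) - 24977 = \left(\left(266 + 1\right)^{2} \left(-76\right) - 82\right) - 24977 = \left(267^{2} \left(-76\right) - 82\right) - 24977 = \left(71289 \left(-76\right) - 82\right) - 24977 = \left(-5417964 - 82\right) - 24977 = -5418046 - 24977 = -5443023$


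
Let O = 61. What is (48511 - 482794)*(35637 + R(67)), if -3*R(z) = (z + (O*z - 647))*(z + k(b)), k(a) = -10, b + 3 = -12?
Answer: 13461035868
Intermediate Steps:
b = -15 (b = -3 - 12 = -15)
R(z) = -(-647 + 62*z)*(-10 + z)/3 (R(z) = -(z + (61*z - 647))*(z - 10)/3 = -(z + (-647 + 61*z))*(-10 + z)/3 = -(-647 + 62*z)*(-10 + z)/3)
(48511 - 482794)*(35637 + R(67)) = (48511 - 482794)*(35637 + (-6470/3 - 62/3*67**2 + (1267/3)*67)) = -434283*(35637 + (-6470/3 - 62/3*4489 + 84889/3)) = -434283*(35637 + (-6470/3 - 278318/3 + 84889/3)) = -434283*(35637 - 66633) = -434283*(-30996) = 13461035868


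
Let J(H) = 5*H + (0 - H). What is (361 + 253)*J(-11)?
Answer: -27016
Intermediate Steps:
J(H) = 4*H (J(H) = 5*H - H = 4*H)
(361 + 253)*J(-11) = (361 + 253)*(4*(-11)) = 614*(-44) = -27016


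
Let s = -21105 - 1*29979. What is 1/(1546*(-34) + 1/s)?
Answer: -51084/2685179377 ≈ -1.9024e-5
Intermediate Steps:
s = -51084 (s = -21105 - 29979 = -51084)
1/(1546*(-34) + 1/s) = 1/(1546*(-34) + 1/(-51084)) = 1/(-52564 - 1/51084) = 1/(-2685179377/51084) = -51084/2685179377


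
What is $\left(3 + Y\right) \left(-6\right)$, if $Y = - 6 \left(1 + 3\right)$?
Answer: $126$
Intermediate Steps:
$Y = -24$ ($Y = \left(-6\right) 4 = -24$)
$\left(3 + Y\right) \left(-6\right) = \left(3 - 24\right) \left(-6\right) = \left(-21\right) \left(-6\right) = 126$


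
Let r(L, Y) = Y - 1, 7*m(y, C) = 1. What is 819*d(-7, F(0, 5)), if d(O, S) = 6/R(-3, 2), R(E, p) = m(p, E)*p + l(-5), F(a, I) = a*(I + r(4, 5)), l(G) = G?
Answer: -11466/11 ≈ -1042.4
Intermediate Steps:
m(y, C) = 1/7 (m(y, C) = (1/7)*1 = 1/7)
r(L, Y) = -1 + Y
F(a, I) = a*(4 + I) (F(a, I) = a*(I + (-1 + 5)) = a*(I + 4) = a*(4 + I))
R(E, p) = -5 + p/7 (R(E, p) = p/7 - 5 = -5 + p/7)
d(O, S) = -14/11 (d(O, S) = 6/(-5 + (1/7)*2) = 6/(-5 + 2/7) = 6/(-33/7) = 6*(-7/33) = -14/11)
819*d(-7, F(0, 5)) = 819*(-14/11) = -11466/11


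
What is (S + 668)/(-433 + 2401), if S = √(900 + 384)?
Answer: 167/492 + √321/984 ≈ 0.35764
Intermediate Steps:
S = 2*√321 (S = √1284 = 2*√321 ≈ 35.833)
(S + 668)/(-433 + 2401) = (2*√321 + 668)/(-433 + 2401) = (668 + 2*√321)/1968 = (668 + 2*√321)*(1/1968) = 167/492 + √321/984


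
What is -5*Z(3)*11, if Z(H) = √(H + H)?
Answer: -55*√6 ≈ -134.72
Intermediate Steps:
Z(H) = √2*√H (Z(H) = √(2*H) = √2*√H)
-5*Z(3)*11 = -5*√2*√3*11 = -5*√6*11 = -55*√6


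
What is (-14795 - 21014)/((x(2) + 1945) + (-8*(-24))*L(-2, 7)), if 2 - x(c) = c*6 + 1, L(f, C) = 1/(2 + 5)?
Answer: -250663/13730 ≈ -18.257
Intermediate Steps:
L(f, C) = 1/7
x(c) = 1 - 6*c (x(c) = 2 - (c*6 + 1) = 2 - (6*c + 1) = 2 - (1 + 6*c) = 2 + (-1 - 6*c) = 1 - 6*c)
(-14795 - 21014)/((x(2) + 1945) + (-8*(-24))*L(-2, 7)) = (-14795 - 21014)/(((1 - 6*2) + 1945) - 8*(-24)*(1/7)) = -35809/(((1 - 12) + 1945) + 192*(1/7)) = -35809/((-11 + 1945) + 192/7) = -35809/(1934 + 192/7) = -35809/13730/7 = -35809*7/13730 = -250663/13730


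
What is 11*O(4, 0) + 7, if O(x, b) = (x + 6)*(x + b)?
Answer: 447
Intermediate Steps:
O(x, b) = (6 + x)*(b + x)
11*O(4, 0) + 7 = 11*(4**2 + 6*0 + 6*4 + 0*4) + 7 = 11*(16 + 0 + 24 + 0) + 7 = 11*40 + 7 = 440 + 7 = 447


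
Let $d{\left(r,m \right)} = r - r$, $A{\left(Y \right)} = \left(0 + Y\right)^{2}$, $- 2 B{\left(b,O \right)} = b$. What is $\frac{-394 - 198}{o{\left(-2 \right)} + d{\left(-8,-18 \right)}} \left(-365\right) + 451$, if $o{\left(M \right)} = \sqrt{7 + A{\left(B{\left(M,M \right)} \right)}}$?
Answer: $451 + 54020 \sqrt{2} \approx 76847.0$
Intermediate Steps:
$B{\left(b,O \right)} = - \frac{b}{2}$
$A{\left(Y \right)} = Y^{2}$
$d{\left(r,m \right)} = 0$
$o{\left(M \right)} = \sqrt{7 + \frac{M^{2}}{4}}$ ($o{\left(M \right)} = \sqrt{7 + \left(- \frac{M}{2}\right)^{2}} = \sqrt{7 + \frac{M^{2}}{4}}$)
$\frac{-394 - 198}{o{\left(-2 \right)} + d{\left(-8,-18 \right)}} \left(-365\right) + 451 = \frac{-394 - 198}{\frac{\sqrt{28 + \left(-2\right)^{2}}}{2} + 0} \left(-365\right) + 451 = - \frac{592}{\frac{\sqrt{28 + 4}}{2} + 0} \left(-365\right) + 451 = - \frac{592}{\frac{\sqrt{32}}{2} + 0} \left(-365\right) + 451 = - \frac{592}{\frac{4 \sqrt{2}}{2} + 0} \left(-365\right) + 451 = - \frac{592}{2 \sqrt{2} + 0} \left(-365\right) + 451 = - \frac{592}{2 \sqrt{2}} \left(-365\right) + 451 = - 592 \frac{\sqrt{2}}{4} \left(-365\right) + 451 = - 148 \sqrt{2} \left(-365\right) + 451 = 54020 \sqrt{2} + 451 = 451 + 54020 \sqrt{2}$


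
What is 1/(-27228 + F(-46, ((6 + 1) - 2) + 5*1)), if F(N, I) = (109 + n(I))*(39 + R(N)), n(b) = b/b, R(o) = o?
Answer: -1/27998 ≈ -3.5717e-5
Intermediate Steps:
n(b) = 1
F(N, I) = 4290 + 110*N (F(N, I) = (109 + 1)*(39 + N) = 110*(39 + N) = 4290 + 110*N)
1/(-27228 + F(-46, ((6 + 1) - 2) + 5*1)) = 1/(-27228 + (4290 + 110*(-46))) = 1/(-27228 + (4290 - 5060)) = 1/(-27228 - 770) = 1/(-27998) = -1/27998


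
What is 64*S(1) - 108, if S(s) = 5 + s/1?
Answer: 276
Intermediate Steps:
S(s) = 5 + s (S(s) = 5 + s*1 = 5 + s)
64*S(1) - 108 = 64*(5 + 1) - 108 = 64*6 - 108 = 384 - 108 = 276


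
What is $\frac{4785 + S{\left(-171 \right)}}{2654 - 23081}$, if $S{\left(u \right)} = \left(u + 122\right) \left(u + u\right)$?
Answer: $- \frac{7181}{6809} \approx -1.0546$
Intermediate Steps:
$S{\left(u \right)} = 2 u \left(122 + u\right)$ ($S{\left(u \right)} = \left(122 + u\right) 2 u = 2 u \left(122 + u\right)$)
$\frac{4785 + S{\left(-171 \right)}}{2654 - 23081} = \frac{4785 + 2 \left(-171\right) \left(122 - 171\right)}{2654 - 23081} = \frac{4785 + 2 \left(-171\right) \left(-49\right)}{-20427} = \left(4785 + 16758\right) \left(- \frac{1}{20427}\right) = 21543 \left(- \frac{1}{20427}\right) = - \frac{7181}{6809}$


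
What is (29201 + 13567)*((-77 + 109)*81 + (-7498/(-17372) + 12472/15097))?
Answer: 7271853289543656/65566271 ≈ 1.1091e+8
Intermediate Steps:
(29201 + 13567)*((-77 + 109)*81 + (-7498/(-17372) + 12472/15097)) = 42768*(32*81 + (-7498*(-1/17372) + 12472*(1/15097))) = 42768*(2592 + (3749/8686 + 12472/15097)) = 42768*(2592 + 164930445/131132542) = 42768*(340060479309/131132542) = 7271853289543656/65566271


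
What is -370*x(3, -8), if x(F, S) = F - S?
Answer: -4070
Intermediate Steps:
-370*x(3, -8) = -370*(3 - 1*(-8)) = -370*(3 + 8) = -370*11 = -4070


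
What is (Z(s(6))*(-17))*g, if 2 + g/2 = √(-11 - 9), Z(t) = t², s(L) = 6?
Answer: 2448 - 2448*I*√5 ≈ 2448.0 - 5473.9*I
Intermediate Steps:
g = -4 + 4*I*√5 (g = -4 + 2*√(-11 - 9) = -4 + 2*√(-20) = -4 + 2*(2*I*√5) = -4 + 4*I*√5 ≈ -4.0 + 8.9443*I)
(Z(s(6))*(-17))*g = (6²*(-17))*(-4 + 4*I*√5) = (36*(-17))*(-4 + 4*I*√5) = -612*(-4 + 4*I*√5) = 2448 - 2448*I*√5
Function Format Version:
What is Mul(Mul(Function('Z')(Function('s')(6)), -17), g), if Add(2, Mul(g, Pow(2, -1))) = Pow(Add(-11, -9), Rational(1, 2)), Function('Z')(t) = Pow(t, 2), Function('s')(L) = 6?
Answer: Add(2448, Mul(-2448, I, Pow(5, Rational(1, 2)))) ≈ Add(2448.0, Mul(-5473.9, I))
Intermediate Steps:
g = Add(-4, Mul(4, I, Pow(5, Rational(1, 2)))) (g = Add(-4, Mul(2, Pow(Add(-11, -9), Rational(1, 2)))) = Add(-4, Mul(2, Pow(-20, Rational(1, 2)))) = Add(-4, Mul(2, Mul(2, I, Pow(5, Rational(1, 2))))) = Add(-4, Mul(4, I, Pow(5, Rational(1, 2)))) ≈ Add(-4.0000, Mul(8.9443, I)))
Mul(Mul(Function('Z')(Function('s')(6)), -17), g) = Mul(Mul(Pow(6, 2), -17), Add(-4, Mul(4, I, Pow(5, Rational(1, 2))))) = Mul(Mul(36, -17), Add(-4, Mul(4, I, Pow(5, Rational(1, 2))))) = Mul(-612, Add(-4, Mul(4, I, Pow(5, Rational(1, 2))))) = Add(2448, Mul(-2448, I, Pow(5, Rational(1, 2))))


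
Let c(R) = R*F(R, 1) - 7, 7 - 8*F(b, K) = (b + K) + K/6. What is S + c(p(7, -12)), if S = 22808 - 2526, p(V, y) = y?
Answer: 80993/4 ≈ 20248.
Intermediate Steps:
F(b, K) = 7/8 - 7*K/48 - b/8 (F(b, K) = 7/8 - ((b + K) + K/6)/8 = 7/8 - ((K + b) + K*(⅙))/8 = 7/8 - ((K + b) + K/6)/8 = 7/8 - (b + 7*K/6)/8 = 7/8 + (-7*K/48 - b/8) = 7/8 - 7*K/48 - b/8)
c(R) = -7 + R*(35/48 - R/8) (c(R) = R*(7/8 - 7/48*1 - R/8) - 7 = R*(7/8 - 7/48 - R/8) - 7 = R*(35/48 - R/8) - 7 = -7 + R*(35/48 - R/8))
S = 20282
S + c(p(7, -12)) = 20282 + (-7 - 1/48*(-12)*(-35 + 6*(-12))) = 20282 + (-7 - 1/48*(-12)*(-35 - 72)) = 20282 + (-7 - 1/48*(-12)*(-107)) = 20282 + (-7 - 107/4) = 20282 - 135/4 = 80993/4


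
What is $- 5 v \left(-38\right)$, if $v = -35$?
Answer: $-6650$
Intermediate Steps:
$- 5 v \left(-38\right) = \left(-5\right) \left(-35\right) \left(-38\right) = 175 \left(-38\right) = -6650$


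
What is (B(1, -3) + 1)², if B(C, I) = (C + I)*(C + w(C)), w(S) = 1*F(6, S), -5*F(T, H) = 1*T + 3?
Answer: 169/25 ≈ 6.7600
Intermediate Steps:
F(T, H) = -⅗ - T/5 (F(T, H) = -(1*T + 3)/5 = -(T + 3)/5 = -(3 + T)/5 = -⅗ - T/5)
w(S) = -9/5 (w(S) = 1*(-⅗ - ⅕*6) = 1*(-⅗ - 6/5) = 1*(-9/5) = -9/5)
B(C, I) = (-9/5 + C)*(C + I) (B(C, I) = (C + I)*(C - 9/5) = (C + I)*(-9/5 + C) = (-9/5 + C)*(C + I))
(B(1, -3) + 1)² = ((1² - 9/5*1 - 9/5*(-3) + 1*(-3)) + 1)² = ((1 - 9/5 + 27/5 - 3) + 1)² = (8/5 + 1)² = (13/5)² = 169/25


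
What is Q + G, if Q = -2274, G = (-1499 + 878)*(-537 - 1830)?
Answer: 1467633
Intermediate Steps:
G = 1469907 (G = -621*(-2367) = 1469907)
Q + G = -2274 + 1469907 = 1467633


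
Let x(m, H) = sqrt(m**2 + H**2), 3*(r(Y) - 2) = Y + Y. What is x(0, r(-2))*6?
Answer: 4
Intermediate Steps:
r(Y) = 2 + 2*Y/3 (r(Y) = 2 + (Y + Y)/3 = 2 + (2*Y)/3 = 2 + 2*Y/3)
x(m, H) = sqrt(H**2 + m**2)
x(0, r(-2))*6 = sqrt((2 + (2/3)*(-2))**2 + 0**2)*6 = sqrt((2 - 4/3)**2 + 0)*6 = sqrt((2/3)**2 + 0)*6 = sqrt(4/9 + 0)*6 = sqrt(4/9)*6 = (2/3)*6 = 4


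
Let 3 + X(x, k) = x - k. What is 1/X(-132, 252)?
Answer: -1/387 ≈ -0.0025840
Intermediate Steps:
X(x, k) = -3 + x - k (X(x, k) = -3 + (x - k) = -3 + x - k)
1/X(-132, 252) = 1/(-3 - 132 - 1*252) = 1/(-3 - 132 - 252) = 1/(-387) = -1/387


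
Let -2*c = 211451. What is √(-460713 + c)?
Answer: I*√2265754/2 ≈ 752.62*I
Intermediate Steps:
c = -211451/2 (c = -½*211451 = -211451/2 ≈ -1.0573e+5)
√(-460713 + c) = √(-460713 - 211451/2) = √(-1132877/2) = I*√2265754/2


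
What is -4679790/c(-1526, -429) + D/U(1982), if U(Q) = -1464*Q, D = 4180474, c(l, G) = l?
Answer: 3393180972649/1106978712 ≈ 3065.3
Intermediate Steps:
-4679790/c(-1526, -429) + D/U(1982) = -4679790/(-1526) + 4180474/((-1464*1982)) = -4679790*(-1/1526) + 4180474/(-2901648) = 2339895/763 + 4180474*(-1/2901648) = 2339895/763 - 2090237/1450824 = 3393180972649/1106978712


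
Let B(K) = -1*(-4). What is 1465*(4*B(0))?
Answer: 23440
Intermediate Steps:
B(K) = 4
1465*(4*B(0)) = 1465*(4*4) = 1465*16 = 23440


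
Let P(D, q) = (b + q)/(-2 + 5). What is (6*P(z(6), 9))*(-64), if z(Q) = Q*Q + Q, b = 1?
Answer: -1280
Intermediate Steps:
z(Q) = Q + Q² (z(Q) = Q² + Q = Q + Q²)
P(D, q) = ⅓ + q/3 (P(D, q) = (1 + q)/(-2 + 5) = (1 + q)/3 = (1 + q)*(⅓) = ⅓ + q/3)
(6*P(z(6), 9))*(-64) = (6*(⅓ + (⅓)*9))*(-64) = (6*(⅓ + 3))*(-64) = (6*(10/3))*(-64) = 20*(-64) = -1280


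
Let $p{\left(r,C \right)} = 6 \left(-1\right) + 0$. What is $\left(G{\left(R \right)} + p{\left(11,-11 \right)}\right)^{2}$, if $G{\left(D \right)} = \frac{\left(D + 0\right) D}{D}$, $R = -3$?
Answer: $81$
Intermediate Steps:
$p{\left(r,C \right)} = -6$ ($p{\left(r,C \right)} = -6 + 0 = -6$)
$G{\left(D \right)} = D$ ($G{\left(D \right)} = \frac{D D}{D} = \frac{D^{2}}{D} = D$)
$\left(G{\left(R \right)} + p{\left(11,-11 \right)}\right)^{2} = \left(-3 - 6\right)^{2} = \left(-9\right)^{2} = 81$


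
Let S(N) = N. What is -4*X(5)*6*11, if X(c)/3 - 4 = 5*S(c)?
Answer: -22968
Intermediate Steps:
X(c) = 12 + 15*c (X(c) = 12 + 3*(5*c) = 12 + 15*c)
-4*X(5)*6*11 = -4*(12 + 15*5)*6*11 = -4*(12 + 75)*6*11 = -348*6*11 = -4*522*11 = -2088*11 = -22968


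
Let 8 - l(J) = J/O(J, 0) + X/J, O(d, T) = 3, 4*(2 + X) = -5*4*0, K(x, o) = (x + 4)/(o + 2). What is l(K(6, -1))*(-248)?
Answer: -18104/15 ≈ -1206.9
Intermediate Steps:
K(x, o) = (4 + x)/(2 + o)
X = -2 (X = -2 + (-5*4*0)/4 = -2 + (-20*0)/4 = -2 + (1/4)*0 = -2 + 0 = -2)
l(J) = 8 + 2/J - J/3 (l(J) = 8 - (J/3 - 2/J) = 8 - (-2/J + J/3) = 8 + (2/J - J/3) = 8 + 2/J - J/3)
l(K(6, -1))*(-248) = (8 + 2/(((4 + 6)/(2 - 1))) - (4 + 6)/(3*(2 - 1)))*(-248) = (8 + 2/((10/1)) - 10/(3*1))*(-248) = (8 + 2/((1*10)) - 10/3)*(-248) = (8 + 2/10 - 1/3*10)*(-248) = (8 + 2*(1/10) - 10/3)*(-248) = (8 + 1/5 - 10/3)*(-248) = (73/15)*(-248) = -18104/15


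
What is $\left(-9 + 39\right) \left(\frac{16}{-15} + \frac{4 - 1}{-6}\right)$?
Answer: $-47$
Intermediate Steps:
$\left(-9 + 39\right) \left(\frac{16}{-15} + \frac{4 - 1}{-6}\right) = 30 \left(16 \left(- \frac{1}{15}\right) + \left(4 - 1\right) \left(- \frac{1}{6}\right)\right) = 30 \left(- \frac{16}{15} + 3 \left(- \frac{1}{6}\right)\right) = 30 \left(- \frac{16}{15} - \frac{1}{2}\right) = 30 \left(- \frac{47}{30}\right) = -47$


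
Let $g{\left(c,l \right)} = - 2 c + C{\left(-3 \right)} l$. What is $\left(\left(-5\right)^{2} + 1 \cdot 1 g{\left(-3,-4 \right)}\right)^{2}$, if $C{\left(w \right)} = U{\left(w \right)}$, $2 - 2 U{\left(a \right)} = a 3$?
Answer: $81$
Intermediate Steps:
$U{\left(a \right)} = 1 - \frac{3 a}{2}$ ($U{\left(a \right)} = 1 - \frac{a 3}{2} = 1 - \frac{3 a}{2}$)
$C{\left(w \right)} = 1 - \frac{3 w}{2}$
$g{\left(c,l \right)} = - 2 c + \frac{11 l}{2}$ ($g{\left(c,l \right)} = - 2 c + \left(1 - - \frac{9}{2}\right) l = - 2 c + \left(1 + \frac{9}{2}\right) l = - 2 c + \frac{11 l}{2}$)
$\left(\left(-5\right)^{2} + 1 \cdot 1 g{\left(-3,-4 \right)}\right)^{2} = \left(\left(-5\right)^{2} + 1 \cdot 1 \left(\left(-2\right) \left(-3\right) + \frac{11}{2} \left(-4\right)\right)\right)^{2} = \left(25 + 1 \left(6 - 22\right)\right)^{2} = \left(25 + 1 \left(-16\right)\right)^{2} = \left(25 - 16\right)^{2} = 9^{2} = 81$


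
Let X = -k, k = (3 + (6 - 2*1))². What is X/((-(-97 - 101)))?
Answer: -49/198 ≈ -0.24747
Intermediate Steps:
k = 49 (k = (3 + (6 - 2))² = (3 + 4)² = 7² = 49)
X = -49 (X = -1*49 = -49)
X/((-(-97 - 101))) = -49*(-1/(-97 - 101)) = -49/((-1*(-198))) = -49/198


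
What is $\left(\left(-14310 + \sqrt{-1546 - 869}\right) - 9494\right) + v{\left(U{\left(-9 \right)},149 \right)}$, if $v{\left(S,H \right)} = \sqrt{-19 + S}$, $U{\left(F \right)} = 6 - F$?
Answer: $-23804 + 2 i + i \sqrt{2415} \approx -23804.0 + 51.143 i$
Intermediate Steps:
$\left(\left(-14310 + \sqrt{-1546 - 869}\right) - 9494\right) + v{\left(U{\left(-9 \right)},149 \right)} = \left(\left(-14310 + \sqrt{-1546 - 869}\right) - 9494\right) + \sqrt{-19 + \left(6 - -9\right)} = \left(\left(-14310 + \sqrt{-2415}\right) - 9494\right) + \sqrt{-19 + \left(6 + 9\right)} = \left(\left(-14310 + i \sqrt{2415}\right) - 9494\right) + \sqrt{-19 + 15} = \left(-23804 + i \sqrt{2415}\right) + \sqrt{-4} = \left(-23804 + i \sqrt{2415}\right) + 2 i = -23804 + 2 i + i \sqrt{2415}$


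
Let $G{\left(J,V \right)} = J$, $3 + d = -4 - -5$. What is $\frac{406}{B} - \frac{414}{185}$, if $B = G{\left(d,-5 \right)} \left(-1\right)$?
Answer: $\frac{37141}{185} \approx 200.76$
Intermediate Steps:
$d = -2$ ($d = -3 - -1 = -3 + \left(-4 + 5\right) = -3 + 1 = -2$)
$B = 2$ ($B = \left(-2\right) \left(-1\right) = 2$)
$\frac{406}{B} - \frac{414}{185} = \frac{406}{2} - \frac{414}{185} = 406 \cdot \frac{1}{2} - \frac{414}{185} = 203 - \frac{414}{185} = \frac{37141}{185}$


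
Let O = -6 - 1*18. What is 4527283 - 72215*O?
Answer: 6260443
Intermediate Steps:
O = -24 (O = -6 - 18 = -24)
4527283 - 72215*O = 4527283 - 72215*(-24) = 4527283 - 1*(-1733160) = 4527283 + 1733160 = 6260443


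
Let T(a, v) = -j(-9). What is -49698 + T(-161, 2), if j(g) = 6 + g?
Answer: -49695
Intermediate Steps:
T(a, v) = 3 (T(a, v) = -(6 - 9) = -1*(-3) = 3)
-49698 + T(-161, 2) = -49698 + 3 = -49695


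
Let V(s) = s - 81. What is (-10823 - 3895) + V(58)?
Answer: -14741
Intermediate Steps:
V(s) = -81 + s
(-10823 - 3895) + V(58) = (-10823 - 3895) + (-81 + 58) = -14718 - 23 = -14741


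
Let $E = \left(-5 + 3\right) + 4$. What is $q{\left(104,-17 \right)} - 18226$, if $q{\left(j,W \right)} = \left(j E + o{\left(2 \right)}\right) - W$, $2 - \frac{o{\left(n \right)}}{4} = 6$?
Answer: $-18017$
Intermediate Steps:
$o{\left(n \right)} = -16$ ($o{\left(n \right)} = 8 - 24 = -16$)
$E = 2$ ($E = -2 + 4 = 2$)
$q{\left(j,W \right)} = -16 - W + 2 j$ ($q{\left(j,W \right)} = \left(j 2 - 16\right) - W = \left(2 j - 16\right) - W = \left(-16 + 2 j\right) - W = -16 - W + 2 j$)
$q{\left(104,-17 \right)} - 18226 = \left(-16 - -17 + 2 \cdot 104\right) - 18226 = \left(-16 + 17 + 208\right) - 18226 = 209 - 18226 = -18017$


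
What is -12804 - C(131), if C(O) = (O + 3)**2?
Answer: -30760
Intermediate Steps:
C(O) = (3 + O)**2
-12804 - C(131) = -12804 - (3 + 131)**2 = -12804 - 1*134**2 = -12804 - 1*17956 = -12804 - 17956 = -30760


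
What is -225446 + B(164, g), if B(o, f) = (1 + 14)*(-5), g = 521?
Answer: -225521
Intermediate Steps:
B(o, f) = -75 (B(o, f) = 15*(-5) = -75)
-225446 + B(164, g) = -225446 - 75 = -225521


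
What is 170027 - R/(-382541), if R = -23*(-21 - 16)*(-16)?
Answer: 65042284991/382541 ≈ 1.7003e+5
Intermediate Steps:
R = -13616 (R = -23*(-37)*(-16) = 851*(-16) = -13616)
170027 - R/(-382541) = 170027 - (-13616)/(-382541) = 170027 - (-13616)*(-1)/382541 = 170027 - 1*13616/382541 = 170027 - 13616/382541 = 65042284991/382541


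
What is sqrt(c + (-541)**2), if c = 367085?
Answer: sqrt(659766) ≈ 812.26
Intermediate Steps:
sqrt(c + (-541)**2) = sqrt(367085 + (-541)**2) = sqrt(367085 + 292681) = sqrt(659766)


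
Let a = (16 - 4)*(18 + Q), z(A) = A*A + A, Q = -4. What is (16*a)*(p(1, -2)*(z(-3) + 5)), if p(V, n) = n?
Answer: -59136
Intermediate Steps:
z(A) = A + A² (z(A) = A² + A = A + A²)
a = 168 (a = (16 - 4)*(18 - 4) = 12*14 = 168)
(16*a)*(p(1, -2)*(z(-3) + 5)) = (16*168)*(-2*(-3*(1 - 3) + 5)) = 2688*(-2*(-3*(-2) + 5)) = 2688*(-2*(6 + 5)) = 2688*(-2*11) = 2688*(-22) = -59136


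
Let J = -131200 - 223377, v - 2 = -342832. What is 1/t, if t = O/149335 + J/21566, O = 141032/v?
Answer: -552052054133150/9076555411055481 ≈ -0.060822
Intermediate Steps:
v = -342830 (v = 2 - 342832 = -342830)
J = -354577
O = -70516/171415 (O = 141032/(-342830) = 141032*(-1/342830) = -70516/171415 ≈ -0.41138)
t = -9076555411055481/552052054133150 (t = -70516/171415/149335 - 354577/21566 = -70516/171415*1/149335 - 354577*1/21566 = -70516/25598259025 - 354577/21566 = -9076555411055481/552052054133150 ≈ -16.441)
1/t = 1/(-9076555411055481/552052054133150) = -552052054133150/9076555411055481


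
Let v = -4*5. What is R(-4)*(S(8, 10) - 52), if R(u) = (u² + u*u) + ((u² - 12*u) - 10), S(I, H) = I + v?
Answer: -5504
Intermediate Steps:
v = -20
S(I, H) = -20 + I (S(I, H) = I - 20 = -20 + I)
R(u) = -10 - 12*u + 3*u² (R(u) = (u² + u²) + (-10 + u² - 12*u) = 2*u² + (-10 + u² - 12*u) = -10 - 12*u + 3*u²)
R(-4)*(S(8, 10) - 52) = (-10 - 12*(-4) + 3*(-4)²)*((-20 + 8) - 52) = (-10 + 48 + 3*16)*(-12 - 52) = (-10 + 48 + 48)*(-64) = 86*(-64) = -5504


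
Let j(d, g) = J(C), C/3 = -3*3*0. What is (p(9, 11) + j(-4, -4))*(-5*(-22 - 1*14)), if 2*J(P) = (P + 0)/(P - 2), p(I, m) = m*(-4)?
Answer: -7920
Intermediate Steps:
C = 0 (C = 3*(-3*3*0) = 3*(-9*0) = 3*0 = 0)
p(I, m) = -4*m
J(P) = P/(2*(-2 + P)) (J(P) = ((P + 0)/(P - 2))/2 = (P/(-2 + P))/2 = P/(2*(-2 + P)))
j(d, g) = 0 (j(d, g) = (1/2)*0/(-2 + 0) = (1/2)*0/(-2) = (1/2)*0*(-1/2) = 0)
(p(9, 11) + j(-4, -4))*(-5*(-22 - 1*14)) = (-4*11 + 0)*(-5*(-22 - 1*14)) = (-44 + 0)*(-5*(-22 - 14)) = -(-220)*(-36) = -44*180 = -7920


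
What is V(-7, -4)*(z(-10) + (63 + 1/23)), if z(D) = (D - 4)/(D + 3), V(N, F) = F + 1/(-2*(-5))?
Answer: -29172/115 ≈ -253.67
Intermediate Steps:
V(N, F) = 1/10 + F (V(N, F) = F - 1/2*(-1/5) = F + 1/10 = 1/10 + F)
z(D) = (-4 + D)/(3 + D)
V(-7, -4)*(z(-10) + (63 + 1/23)) = (1/10 - 4)*((-4 - 10)/(3 - 10) + (63 + 1/23)) = -39*(-14/(-7) + (63 + 1/23))/10 = -39*(-1/7*(-14) + 1450/23)/10 = -39*(2 + 1450/23)/10 = -39/10*1496/23 = -29172/115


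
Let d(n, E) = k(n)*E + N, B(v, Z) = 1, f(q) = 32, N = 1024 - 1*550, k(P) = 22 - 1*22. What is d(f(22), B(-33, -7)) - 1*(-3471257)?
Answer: 3471731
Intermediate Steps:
k(P) = 0 (k(P) = 22 - 22 = 0)
N = 474 (N = 1024 - 550 = 474)
d(n, E) = 474 (d(n, E) = 0*E + 474 = 0 + 474 = 474)
d(f(22), B(-33, -7)) - 1*(-3471257) = 474 - 1*(-3471257) = 474 + 3471257 = 3471731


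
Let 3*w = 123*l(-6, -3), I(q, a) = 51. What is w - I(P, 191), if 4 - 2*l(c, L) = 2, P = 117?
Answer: -10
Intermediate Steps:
l(c, L) = 1 (l(c, L) = 2 - ½*2 = 2 - 1 = 1)
w = 41 (w = (123*1)/3 = (⅓)*123 = 41)
w - I(P, 191) = 41 - 1*51 = 41 - 51 = -10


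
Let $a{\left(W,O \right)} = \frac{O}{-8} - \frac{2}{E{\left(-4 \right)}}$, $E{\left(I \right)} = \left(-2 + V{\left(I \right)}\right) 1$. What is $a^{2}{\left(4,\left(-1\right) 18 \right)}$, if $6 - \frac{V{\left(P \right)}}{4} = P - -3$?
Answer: $\frac{12769}{2704} \approx 4.7223$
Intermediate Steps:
$V{\left(P \right)} = 12 - 4 P$ ($V{\left(P \right)} = 24 - 4 \left(P - -3\right) = 24 - 4 \left(P + 3\right) = 24 - 4 \left(3 + P\right) = 24 - \left(12 + 4 P\right) = 12 - 4 P$)
$E{\left(I \right)} = 10 - 4 I$ ($E{\left(I \right)} = \left(-2 - \left(-12 + 4 I\right)\right) 1 = \left(10 - 4 I\right) 1 = 10 - 4 I$)
$a{\left(W,O \right)} = - \frac{1}{13} - \frac{O}{8}$ ($a{\left(W,O \right)} = \frac{O}{-8} - \frac{2}{10 - -16} = O \left(- \frac{1}{8}\right) - \frac{2}{10 + 16} = - \frac{O}{8} - \frac{2}{26} = - \frac{O}{8} - \frac{1}{13} = - \frac{1}{13} - \frac{O}{8}$)
$a^{2}{\left(4,\left(-1\right) 18 \right)} = \left(- \frac{1}{13} - \frac{\left(-1\right) 18}{8}\right)^{2} = \left(- \frac{1}{13} - - \frac{9}{4}\right)^{2} = \left(- \frac{1}{13} + \frac{9}{4}\right)^{2} = \left(\frac{113}{52}\right)^{2} = \frac{12769}{2704}$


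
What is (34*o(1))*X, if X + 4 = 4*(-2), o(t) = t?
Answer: -408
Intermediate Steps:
X = -12 (X = -4 + 4*(-2) = -4 - 8 = -12)
(34*o(1))*X = (34*1)*(-12) = 34*(-12) = -408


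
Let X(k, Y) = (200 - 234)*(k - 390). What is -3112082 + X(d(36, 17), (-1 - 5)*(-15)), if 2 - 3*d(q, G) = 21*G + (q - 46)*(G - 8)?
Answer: -9287456/3 ≈ -3.0958e+6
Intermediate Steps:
d(q, G) = ⅔ - 7*G - (-46 + q)*(-8 + G)/3 (d(q, G) = ⅔ - (21*G + (q - 46)*(G - 8))/3 = ⅔ - (21*G + (-46 + q)*(-8 + G))/3 = ⅔ + (-7*G - (-46 + q)*(-8 + G)/3) = ⅔ - 7*G - (-46 + q)*(-8 + G)/3)
X(k, Y) = 13260 - 34*k (X(k, Y) = -34*(-390 + k) = 13260 - 34*k)
-3112082 + X(d(36, 17), (-1 - 5)*(-15)) = -3112082 + (13260 - 34*(-122 + (8/3)*36 + (25/3)*17 - ⅓*17*36)) = -3112082 + (13260 - 34*(-122 + 96 + 425/3 - 204)) = -3112082 + (13260 - 34*(-265/3)) = -3112082 + (13260 + 9010/3) = -3112082 + 48790/3 = -9287456/3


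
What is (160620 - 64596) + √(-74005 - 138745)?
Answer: 96024 + 5*I*√8510 ≈ 96024.0 + 461.25*I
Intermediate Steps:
(160620 - 64596) + √(-74005 - 138745) = 96024 + √(-212750) = 96024 + 5*I*√8510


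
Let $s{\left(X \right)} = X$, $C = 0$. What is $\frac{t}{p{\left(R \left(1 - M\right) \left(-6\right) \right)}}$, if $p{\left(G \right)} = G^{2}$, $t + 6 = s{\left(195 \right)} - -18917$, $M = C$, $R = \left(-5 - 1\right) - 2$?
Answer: $\frac{9553}{1152} \approx 8.2925$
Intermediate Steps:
$R = -8$ ($R = -6 - 2 = -8$)
$M = 0$
$t = 19106$ ($t = -6 + \left(195 - -18917\right) = -6 + \left(195 + 18917\right) = -6 + 19112 = 19106$)
$\frac{t}{p{\left(R \left(1 - M\right) \left(-6\right) \right)}} = \frac{19106}{\left(- 8 \left(1 - 0\right) \left(-6\right)\right)^{2}} = \frac{19106}{\left(- 8 \left(1 + 0\right) \left(-6\right)\right)^{2}} = \frac{19106}{\left(\left(-8\right) 1 \left(-6\right)\right)^{2}} = \frac{19106}{\left(\left(-8\right) \left(-6\right)\right)^{2}} = \frac{19106}{48^{2}} = \frac{19106}{2304} = 19106 \cdot \frac{1}{2304} = \frac{9553}{1152}$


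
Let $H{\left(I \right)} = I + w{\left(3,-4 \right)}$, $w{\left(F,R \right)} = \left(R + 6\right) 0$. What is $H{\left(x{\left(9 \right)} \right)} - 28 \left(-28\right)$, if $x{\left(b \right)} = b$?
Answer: $793$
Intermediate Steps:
$w{\left(F,R \right)} = 0$ ($w{\left(F,R \right)} = \left(6 + R\right) 0 = 0$)
$H{\left(I \right)} = I$ ($H{\left(I \right)} = I + 0 = I$)
$H{\left(x{\left(9 \right)} \right)} - 28 \left(-28\right) = 9 - 28 \left(-28\right) = 9 - -784 = 9 + 784 = 793$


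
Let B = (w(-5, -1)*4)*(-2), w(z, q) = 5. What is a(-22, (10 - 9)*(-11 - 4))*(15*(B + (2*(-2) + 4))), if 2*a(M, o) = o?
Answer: 4500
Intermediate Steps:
a(M, o) = o/2
B = -40 (B = (5*4)*(-2) = 20*(-2) = -40)
a(-22, (10 - 9)*(-11 - 4))*(15*(B + (2*(-2) + 4))) = (((10 - 9)*(-11 - 4))/2)*(15*(-40 + (2*(-2) + 4))) = ((1*(-15))/2)*(15*(-40 + (-4 + 4))) = ((½)*(-15))*(15*(-40 + 0)) = -225*(-40)/2 = -15/2*(-600) = 4500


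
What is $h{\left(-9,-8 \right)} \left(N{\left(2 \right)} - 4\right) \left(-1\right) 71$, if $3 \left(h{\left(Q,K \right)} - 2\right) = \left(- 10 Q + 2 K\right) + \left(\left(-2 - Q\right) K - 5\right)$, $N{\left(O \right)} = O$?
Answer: $\frac{2698}{3} \approx 899.33$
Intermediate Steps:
$h{\left(Q,K \right)} = \frac{1}{3} - \frac{10 Q}{3} + \frac{2 K}{3} + \frac{K \left(-2 - Q\right)}{3}$ ($h{\left(Q,K \right)} = 2 + \frac{\left(- 10 Q + 2 K\right) + \left(\left(-2 - Q\right) K - 5\right)}{3} = 2 + \frac{\left(- 10 Q + 2 K\right) + \left(K \left(-2 - Q\right) - 5\right)}{3} = 2 + \frac{\left(- 10 Q + 2 K\right) + \left(-5 + K \left(-2 - Q\right)\right)}{3} = 2 + \frac{-5 - 10 Q + 2 K + K \left(-2 - Q\right)}{3} = 2 + \left(- \frac{5}{3} - \frac{10 Q}{3} + \frac{2 K}{3} + \frac{K \left(-2 - Q\right)}{3}\right) = \frac{1}{3} - \frac{10 Q}{3} + \frac{2 K}{3} + \frac{K \left(-2 - Q\right)}{3}$)
$h{\left(-9,-8 \right)} \left(N{\left(2 \right)} - 4\right) \left(-1\right) 71 = \left(\frac{1}{3} - -30 - \left(- \frac{8}{3}\right) \left(-9\right)\right) \left(2 - 4\right) \left(-1\right) 71 = \left(\frac{1}{3} + 30 - 24\right) \left(\left(-2\right) \left(-1\right)\right) 71 = \frac{19}{3} \cdot 2 \cdot 71 = \frac{38}{3} \cdot 71 = \frac{2698}{3}$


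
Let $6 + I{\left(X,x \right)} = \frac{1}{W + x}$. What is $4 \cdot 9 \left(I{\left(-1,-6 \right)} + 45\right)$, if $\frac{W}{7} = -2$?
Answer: $\frac{7011}{5} \approx 1402.2$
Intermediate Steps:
$W = -14$ ($W = 7 \left(-2\right) = -14$)
$I{\left(X,x \right)} = -6 + \frac{1}{-14 + x}$
$4 \cdot 9 \left(I{\left(-1,-6 \right)} + 45\right) = 4 \cdot 9 \left(\frac{85 - -36}{-14 - 6} + 45\right) = 36 \left(\frac{85 + 36}{-20} + 45\right) = 36 \left(\left(- \frac{1}{20}\right) 121 + 45\right) = 36 \left(- \frac{121}{20} + 45\right) = 36 \cdot \frac{779}{20} = \frac{7011}{5}$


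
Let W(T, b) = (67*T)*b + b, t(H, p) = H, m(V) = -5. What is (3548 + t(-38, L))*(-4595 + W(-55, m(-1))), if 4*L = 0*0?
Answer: 48525750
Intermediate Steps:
L = 0 (L = (0*0)/4 = (¼)*0 = 0)
W(T, b) = b + 67*T*b (W(T, b) = 67*T*b + b = b + 67*T*b)
(3548 + t(-38, L))*(-4595 + W(-55, m(-1))) = (3548 - 38)*(-4595 - 5*(1 + 67*(-55))) = 3510*(-4595 - 5*(1 - 3685)) = 3510*(-4595 - 5*(-3684)) = 3510*(-4595 + 18420) = 3510*13825 = 48525750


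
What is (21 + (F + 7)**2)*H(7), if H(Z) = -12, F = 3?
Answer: -1452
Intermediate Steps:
(21 + (F + 7)**2)*H(7) = (21 + (3 + 7)**2)*(-12) = (21 + 10**2)*(-12) = (21 + 100)*(-12) = 121*(-12) = -1452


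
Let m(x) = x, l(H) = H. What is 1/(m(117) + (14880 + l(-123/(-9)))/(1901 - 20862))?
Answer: 56883/6610630 ≈ 0.0086048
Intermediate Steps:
1/(m(117) + (14880 + l(-123/(-9)))/(1901 - 20862)) = 1/(117 + (14880 - 123/(-9))/(1901 - 20862)) = 1/(117 + (14880 - 123*(-⅑))/(-18961)) = 1/(117 + (14880 + 41/3)*(-1/18961)) = 1/(117 + (44681/3)*(-1/18961)) = 1/(117 - 44681/56883) = 1/(6610630/56883) = 56883/6610630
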